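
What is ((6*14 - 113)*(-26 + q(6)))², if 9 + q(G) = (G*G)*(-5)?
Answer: 38875225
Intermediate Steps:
q(G) = -9 - 5*G² (q(G) = -9 + (G*G)*(-5) = -9 + G²*(-5) = -9 - 5*G²)
((6*14 - 113)*(-26 + q(6)))² = ((6*14 - 113)*(-26 + (-9 - 5*6²)))² = ((84 - 113)*(-26 + (-9 - 5*36)))² = (-29*(-26 + (-9 - 180)))² = (-29*(-26 - 189))² = (-29*(-215))² = 6235² = 38875225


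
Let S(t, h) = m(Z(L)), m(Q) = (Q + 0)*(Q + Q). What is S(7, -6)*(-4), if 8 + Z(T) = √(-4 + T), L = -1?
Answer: -472 + 128*I*√5 ≈ -472.0 + 286.22*I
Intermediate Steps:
Z(T) = -8 + √(-4 + T)
m(Q) = 2*Q² (m(Q) = Q*(2*Q) = 2*Q²)
S(t, h) = 2*(-8 + I*√5)² (S(t, h) = 2*(-8 + √(-4 - 1))² = 2*(-8 + √(-5))² = 2*(-8 + I*√5)²)
S(7, -6)*(-4) = (118 - 32*I*√5)*(-4) = -472 + 128*I*√5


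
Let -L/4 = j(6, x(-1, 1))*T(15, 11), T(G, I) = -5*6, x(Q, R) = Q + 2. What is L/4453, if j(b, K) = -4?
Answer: -480/4453 ≈ -0.10779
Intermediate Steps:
x(Q, R) = 2 + Q
T(G, I) = -30
L = -480 (L = -(-16)*(-30) = -4*120 = -480)
L/4453 = -480/4453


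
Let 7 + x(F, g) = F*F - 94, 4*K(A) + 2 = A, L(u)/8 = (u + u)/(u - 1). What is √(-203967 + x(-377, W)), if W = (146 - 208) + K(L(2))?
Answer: I*√61939 ≈ 248.88*I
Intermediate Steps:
L(u) = 16*u/(-1 + u) (L(u) = 8*((u + u)/(u - 1)) = 8*((2*u)/(-1 + u)) = 8*(2*u/(-1 + u)) = 16*u/(-1 + u))
K(A) = -½ + A/4
W = -109/2 (W = (146 - 208) + (-½ + (16*2/(-1 + 2))/4) = -62 + (-½ + (16*2/1)/4) = -62 + (-½ + (16*2*1)/4) = -62 + (-½ + (¼)*32) = -62 + (-½ + 8) = -62 + 15/2 = -109/2 ≈ -54.500)
x(F, g) = -101 + F² (x(F, g) = -7 + (F*F - 94) = -7 + (F² - 94) = -7 + (-94 + F²) = -101 + F²)
√(-203967 + x(-377, W)) = √(-203967 + (-101 + (-377)²)) = √(-203967 + (-101 + 142129)) = √(-203967 + 142028) = √(-61939) = I*√61939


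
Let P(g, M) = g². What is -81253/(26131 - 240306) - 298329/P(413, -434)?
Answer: -50035370618/36531615575 ≈ -1.3696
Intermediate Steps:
-81253/(26131 - 240306) - 298329/P(413, -434) = -81253/(26131 - 240306) - 298329/(413²) = -81253/(-214175) - 298329/170569 = -81253*(-1/214175) - 298329*1/170569 = 81253/214175 - 298329/170569 = -50035370618/36531615575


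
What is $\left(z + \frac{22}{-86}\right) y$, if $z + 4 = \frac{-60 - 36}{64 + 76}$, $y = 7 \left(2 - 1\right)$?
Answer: $- \frac{7437}{215} \approx -34.591$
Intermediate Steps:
$y = 7$ ($y = 7 \cdot 1 = 7$)
$z = - \frac{164}{35}$ ($z = -4 + \frac{-60 - 36}{64 + 76} = -4 - \frac{96}{140} = -4 - \frac{24}{35} = - \frac{164}{35} \approx -4.6857$)
$\left(z + \frac{22}{-86}\right) y = \left(- \frac{164}{35} + \frac{22}{-86}\right) 7 = \left(- \frac{164}{35} + 22 \left(- \frac{1}{86}\right)\right) 7 = \left(- \frac{164}{35} - \frac{11}{43}\right) 7 = \left(- \frac{7437}{1505}\right) 7 = - \frac{7437}{215}$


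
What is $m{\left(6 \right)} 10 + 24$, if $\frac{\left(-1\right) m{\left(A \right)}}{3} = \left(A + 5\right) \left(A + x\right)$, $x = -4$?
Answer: $-636$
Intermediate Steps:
$m{\left(A \right)} = - 3 \left(-4 + A\right) \left(5 + A\right)$ ($m{\left(A \right)} = - 3 \left(A + 5\right) \left(A - 4\right) = - 3 \left(5 + A\right) \left(-4 + A\right) = - 3 \left(-4 + A\right) \left(5 + A\right)$)
$m{\left(6 \right)} 10 + 24 = \left(60 - 18 - 3 \cdot 6^{2}\right) 10 + 24 = \left(60 - 18 - 108\right) 10 + 24 = \left(-66\right) 10 + 24 = -660 + 24 = -636$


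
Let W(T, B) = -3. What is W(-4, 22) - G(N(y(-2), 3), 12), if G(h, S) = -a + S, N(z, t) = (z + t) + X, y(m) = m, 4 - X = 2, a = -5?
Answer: -20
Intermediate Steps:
X = 2 (X = 4 - 1*2 = 4 - 2 = 2)
N(z, t) = 2 + t + z (N(z, t) = (z + t) + 2 = (t + z) + 2 = 2 + t + z)
G(h, S) = 5 + S (G(h, S) = -1*(-5) + S = 5 + S)
W(-4, 22) - G(N(y(-2), 3), 12) = -3 - (5 + 12) = -3 - 1*17 = -3 - 17 = -20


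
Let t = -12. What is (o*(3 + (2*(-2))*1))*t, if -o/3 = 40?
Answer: -1440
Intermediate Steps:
o = -120 (o = -3*40 = -120)
(o*(3 + (2*(-2))*1))*t = -120*(3 + (2*(-2))*1)*(-12) = -120*(3 - 4*1)*(-12) = -120*(3 - 4)*(-12) = -120*(-1)*(-12) = 120*(-12) = -1440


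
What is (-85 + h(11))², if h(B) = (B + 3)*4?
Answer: 841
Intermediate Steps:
h(B) = 12 + 4*B (h(B) = (3 + B)*4 = 12 + 4*B)
(-85 + h(11))² = (-85 + (12 + 4*11))² = (-85 + (12 + 44))² = (-85 + 56)² = (-29)² = 841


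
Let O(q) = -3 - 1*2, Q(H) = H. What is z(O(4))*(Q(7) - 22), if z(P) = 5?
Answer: -75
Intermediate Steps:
O(q) = -5 (O(q) = -3 - 2 = -5)
z(O(4))*(Q(7) - 22) = 5*(7 - 22) = 5*(-15) = -75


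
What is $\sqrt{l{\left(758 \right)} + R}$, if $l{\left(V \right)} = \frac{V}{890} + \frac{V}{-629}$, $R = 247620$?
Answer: $\frac{\sqrt{19400209162847805}}{279905} \approx 497.61$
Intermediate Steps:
$l{\left(V \right)} = - \frac{261 V}{559810}$ ($l{\left(V \right)} = V \frac{1}{890} + V \left(- \frac{1}{629}\right) = \frac{V}{890} - \frac{V}{629} = - \frac{261 V}{559810}$)
$\sqrt{l{\left(758 \right)} + R} = \sqrt{\left(- \frac{261}{559810}\right) 758 + 247620} = \sqrt{- \frac{98919}{279905} + 247620} = \sqrt{\frac{69309977181}{279905}} = \frac{\sqrt{19400209162847805}}{279905}$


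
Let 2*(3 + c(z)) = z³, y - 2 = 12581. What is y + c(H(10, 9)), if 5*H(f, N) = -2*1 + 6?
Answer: 1572532/125 ≈ 12580.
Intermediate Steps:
y = 12583 (y = 2 + 12581 = 12583)
H(f, N) = ⅘ (H(f, N) = (-2*1 + 6)/5 = (-2 + 6)/5 = (⅕)*4 = ⅘)
c(z) = -3 + z³/2
y + c(H(10, 9)) = 12583 + (-3 + (⅘)³/2) = 12583 + (-3 + (½)*(64/125)) = 12583 + (-3 + 32/125) = 12583 - 343/125 = 1572532/125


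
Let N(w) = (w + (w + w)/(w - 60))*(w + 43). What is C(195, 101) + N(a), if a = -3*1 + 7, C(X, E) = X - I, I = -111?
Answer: 3411/7 ≈ 487.29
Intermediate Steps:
C(X, E) = 111 + X (C(X, E) = X - 1*(-111) = X + 111 = 111 + X)
a = 4 (a = -3 + 7 = 4)
N(w) = (43 + w)*(w + 2*w/(-60 + w)) (N(w) = (w + (2*w)/(-60 + w))*(43 + w) = (w + 2*w/(-60 + w))*(43 + w) = (43 + w)*(w + 2*w/(-60 + w)))
C(195, 101) + N(a) = (111 + 195) + 4*(-2494 + 4² - 15*4)/(-60 + 4) = 306 + 4*(-2494 + 16 - 60)/(-56) = 306 + 4*(-1/56)*(-2538) = 306 + 1269/7 = 3411/7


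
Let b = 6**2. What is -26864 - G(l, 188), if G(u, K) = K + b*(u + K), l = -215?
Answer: -26080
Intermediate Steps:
b = 36
G(u, K) = 36*u + 37*K (G(u, K) = K + 36*(u + K) = K + 36*(K + u) = K + (36*K + 36*u) = 36*u + 37*K)
-26864 - G(l, 188) = -26864 - (36*(-215) + 37*188) = -26864 - (-7740 + 6956) = -26864 - 1*(-784) = -26864 + 784 = -26080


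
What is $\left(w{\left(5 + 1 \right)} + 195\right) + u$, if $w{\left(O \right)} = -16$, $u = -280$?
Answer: $-101$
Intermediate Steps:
$\left(w{\left(5 + 1 \right)} + 195\right) + u = \left(-16 + 195\right) - 280 = 179 - 280 = -101$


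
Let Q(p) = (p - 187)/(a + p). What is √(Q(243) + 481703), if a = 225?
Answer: √732670445/39 ≈ 694.05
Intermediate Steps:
Q(p) = (-187 + p)/(225 + p) (Q(p) = (p - 187)/(225 + p) = (-187 + p)/(225 + p))
√(Q(243) + 481703) = √((-187 + 243)/(225 + 243) + 481703) = √(56/468 + 481703) = √((1/468)*56 + 481703) = √(14/117 + 481703) = √(56359265/117) = √732670445/39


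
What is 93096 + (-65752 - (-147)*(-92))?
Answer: 13820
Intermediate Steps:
93096 + (-65752 - (-147)*(-92)) = 93096 + (-65752 - 1*13524) = 93096 + (-65752 - 13524) = 93096 - 79276 = 13820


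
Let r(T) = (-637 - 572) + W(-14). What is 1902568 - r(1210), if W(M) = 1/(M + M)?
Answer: 53305757/28 ≈ 1.9038e+6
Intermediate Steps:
W(M) = 1/(2*M)
r(T) = -33853/28 (r(T) = (-637 - 572) + (½)/(-14) = -1209 + (½)*(-1/14) = -1209 - 1/28 = -33853/28)
1902568 - r(1210) = 1902568 - 1*(-33853/28) = 1902568 + 33853/28 = 53305757/28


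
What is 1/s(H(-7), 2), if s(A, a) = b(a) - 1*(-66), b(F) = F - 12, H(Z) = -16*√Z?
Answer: 1/56 ≈ 0.017857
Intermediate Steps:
b(F) = -12 + F
s(A, a) = 54 + a (s(A, a) = (-12 + a) - 1*(-66) = (-12 + a) + 66 = 54 + a)
1/s(H(-7), 2) = 1/(54 + 2) = 1/56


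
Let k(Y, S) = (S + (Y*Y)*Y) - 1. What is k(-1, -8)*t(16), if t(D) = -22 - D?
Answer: 380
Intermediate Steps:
k(Y, S) = -1 + S + Y³ (k(Y, S) = (S + Y²*Y) - 1 = (S + Y³) - 1 = -1 + S + Y³)
k(-1, -8)*t(16) = (-1 - 8 + (-1)³)*(-22 - 1*16) = (-1 - 8 - 1)*(-22 - 16) = -10*(-38) = 380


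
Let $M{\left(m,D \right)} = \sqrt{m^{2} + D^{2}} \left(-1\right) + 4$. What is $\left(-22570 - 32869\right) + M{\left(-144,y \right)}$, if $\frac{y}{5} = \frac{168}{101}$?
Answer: $-55435 - \frac{24 \sqrt{368461}}{101} \approx -55579.0$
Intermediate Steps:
$y = \frac{840}{101}$ ($y = 5 \cdot \frac{168}{101} = \frac{840}{101} \approx 8.3168$)
$M{\left(m,D \right)} = 4 - \sqrt{D^{2} + m^{2}}$ ($M{\left(m,D \right)} = \sqrt{D^{2} + m^{2}} \left(-1\right) + 4 = - \sqrt{D^{2} + m^{2}} + 4 = 4 - \sqrt{D^{2} + m^{2}}$)
$\left(-22570 - 32869\right) + M{\left(-144,y \right)} = \left(-22570 - 32869\right) + \left(4 - \sqrt{\left(\frac{840}{101}\right)^{2} + \left(-144\right)^{2}}\right) = -55439 + \left(4 - \sqrt{\frac{705600}{10201} + 20736}\right) = -55439 + \left(4 - \sqrt{\frac{212233536}{10201}}\right) = -55439 + \left(4 - \frac{24 \sqrt{368461}}{101}\right) = -55435 - \frac{24 \sqrt{368461}}{101}$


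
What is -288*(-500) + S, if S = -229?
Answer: 143771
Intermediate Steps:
-288*(-500) + S = -288*(-500) - 229 = 144000 - 229 = 143771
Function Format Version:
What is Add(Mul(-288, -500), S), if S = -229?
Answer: 143771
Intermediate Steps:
Add(Mul(-288, -500), S) = Add(Mul(-288, -500), -229) = Add(144000, -229) = 143771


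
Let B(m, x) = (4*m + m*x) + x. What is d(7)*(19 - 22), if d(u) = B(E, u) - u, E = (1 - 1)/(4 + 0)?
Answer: 0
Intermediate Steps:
E = 0 (E = 0/4 = 0*(¼) = 0)
B(m, x) = x + 4*m + m*x
d(u) = 0 (d(u) = (u + 4*0 + 0*u) - u = (u + 0 + 0) - u = u - u = 0)
d(7)*(19 - 22) = 0*(19 - 22) = 0*(-3) = 0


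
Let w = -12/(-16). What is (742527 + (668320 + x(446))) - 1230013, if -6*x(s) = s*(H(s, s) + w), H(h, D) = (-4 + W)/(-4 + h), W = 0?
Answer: 479425703/2652 ≈ 1.8078e+5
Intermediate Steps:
H(h, D) = -4/(-4 + h) (H(h, D) = (-4 + 0)/(-4 + h) = -4/(-4 + h))
w = 3/4 (w = -12*(-1/16) = 3/4 ≈ 0.75000)
x(s) = -s*(3/4 - 4/(-4 + s))/6 (x(s) = -s*(-4/(-4 + s) + 3/4)/6 = -s*(3/4 - 4/(-4 + s))/6)
(742527 + (668320 + x(446))) - 1230013 = (742527 + (668320 + (1/24)*446*(28 - 3*446)/(-4 + 446))) - 1230013 = (742527 + (668320 + (1/24)*446*(28 - 1338)/442)) - 1230013 = (742527 + (668320 + (1/24)*446*(1/442)*(-1310))) - 1230013 = (742527 + (668320 - 146065/2652)) - 1230013 = (742527 + 1772238575/2652) - 1230013 = 3741420179/2652 - 1230013 = 479425703/2652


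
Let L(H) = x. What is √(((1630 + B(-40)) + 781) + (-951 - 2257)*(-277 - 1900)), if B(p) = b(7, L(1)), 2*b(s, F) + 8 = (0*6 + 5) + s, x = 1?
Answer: √6986229 ≈ 2643.1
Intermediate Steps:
L(H) = 1
b(s, F) = -3/2 + s/2 (b(s, F) = -4 + ((0*6 + 5) + s)/2 = -4 + ((0 + 5) + s)/2 = -4 + (5 + s)/2 = -4 + (5/2 + s/2) = -3/2 + s/2)
B(p) = 2 (B(p) = -3/2 + (½)*7 = -3/2 + 7/2 = 2)
√(((1630 + B(-40)) + 781) + (-951 - 2257)*(-277 - 1900)) = √(((1630 + 2) + 781) + (-951 - 2257)*(-277 - 1900)) = √((1632 + 781) - 3208*(-2177)) = √(2413 + 6983816) = √6986229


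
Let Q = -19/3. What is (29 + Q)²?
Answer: 4624/9 ≈ 513.78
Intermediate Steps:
Q = -19/3 (Q = -19*⅓ = -19/3 ≈ -6.3333)
(29 + Q)² = (29 - 19/3)² = (68/3)² = 4624/9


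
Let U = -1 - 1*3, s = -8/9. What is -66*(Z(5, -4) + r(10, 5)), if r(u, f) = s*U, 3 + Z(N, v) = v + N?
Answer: -308/3 ≈ -102.67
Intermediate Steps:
s = -8/9 (s = -8*1/9 = -8/9 ≈ -0.88889)
U = -4 (U = -1 - 3 = -4)
Z(N, v) = -3 + N + v (Z(N, v) = -3 + (v + N) = -3 + (N + v) = -3 + N + v)
r(u, f) = 32/9 (r(u, f) = -8/9*(-4) = 32/9)
-66*(Z(5, -4) + r(10, 5)) = -66*((-3 + 5 - 4) + 32/9) = -66*(-2 + 32/9) = -66*14/9 = -308/3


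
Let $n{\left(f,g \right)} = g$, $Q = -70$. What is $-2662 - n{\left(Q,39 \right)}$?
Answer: $-2701$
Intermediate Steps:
$-2662 - n{\left(Q,39 \right)} = -2662 - 39 = -2701$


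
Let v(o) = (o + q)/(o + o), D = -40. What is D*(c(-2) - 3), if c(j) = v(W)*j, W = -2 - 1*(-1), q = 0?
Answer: 160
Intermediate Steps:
W = -1 (W = -2 + 1 = -1)
v(o) = 1/2 (v(o) = (o + 0)/(o + o) = o/((2*o)) = o*(1/(2*o)) = 1/2)
c(j) = j/2
D*(c(-2) - 3) = -40*((1/2)*(-2) - 3) = -40*(-1 - 3) = -40*(-4) = 160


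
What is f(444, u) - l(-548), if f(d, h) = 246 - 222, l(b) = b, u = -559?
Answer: 572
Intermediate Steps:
f(d, h) = 24
f(444, u) - l(-548) = 24 - 1*(-548) = 24 + 548 = 572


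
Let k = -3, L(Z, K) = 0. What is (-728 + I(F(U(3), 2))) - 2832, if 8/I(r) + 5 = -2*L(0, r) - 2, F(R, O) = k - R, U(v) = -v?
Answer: -24928/7 ≈ -3561.1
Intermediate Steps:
F(R, O) = -3 - R
I(r) = -8/7 (I(r) = 8/(-5 + (-2*0 - 2)) = 8/(-5 + (0 - 2)) = 8/(-5 - 2) = 8/(-7) = 8*(-1/7) = -8/7)
(-728 + I(F(U(3), 2))) - 2832 = (-728 - 8/7) - 2832 = -5104/7 - 2832 = -24928/7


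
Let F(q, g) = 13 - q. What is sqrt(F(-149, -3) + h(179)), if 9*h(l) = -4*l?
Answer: sqrt(742)/3 ≈ 9.0799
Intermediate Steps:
h(l) = -4*l/9 (h(l) = (-4*l)/9 = -4*l/9)
sqrt(F(-149, -3) + h(179)) = sqrt((13 - 1*(-149)) - 4/9*179) = sqrt((13 + 149) - 716/9) = sqrt(162 - 716/9) = sqrt(742/9) = sqrt(742)/3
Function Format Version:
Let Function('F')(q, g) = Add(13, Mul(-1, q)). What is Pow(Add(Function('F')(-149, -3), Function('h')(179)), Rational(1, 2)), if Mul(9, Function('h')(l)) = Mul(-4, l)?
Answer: Mul(Rational(1, 3), Pow(742, Rational(1, 2))) ≈ 9.0799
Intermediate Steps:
Function('h')(l) = Mul(Rational(-4, 9), l) (Function('h')(l) = Mul(Rational(1, 9), Mul(-4, l)) = Mul(Rational(-4, 9), l))
Pow(Add(Function('F')(-149, -3), Function('h')(179)), Rational(1, 2)) = Pow(Add(Add(13, Mul(-1, -149)), Mul(Rational(-4, 9), 179)), Rational(1, 2)) = Pow(Add(Add(13, 149), Rational(-716, 9)), Rational(1, 2)) = Pow(Add(162, Rational(-716, 9)), Rational(1, 2)) = Pow(Rational(742, 9), Rational(1, 2)) = Mul(Rational(1, 3), Pow(742, Rational(1, 2)))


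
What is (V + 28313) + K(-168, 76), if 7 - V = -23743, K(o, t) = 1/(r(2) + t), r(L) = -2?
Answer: 3852663/74 ≈ 52063.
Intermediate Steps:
K(o, t) = 1/(-2 + t)
V = 23750 (V = 7 - 1*(-23743) = 7 + 23743 = 23750)
(V + 28313) + K(-168, 76) = (23750 + 28313) + 1/(-2 + 76) = 52063 + 1/74 = 3852663/74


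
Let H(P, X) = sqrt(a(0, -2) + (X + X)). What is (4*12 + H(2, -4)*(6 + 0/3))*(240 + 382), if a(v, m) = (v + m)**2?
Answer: 29856 + 7464*I ≈ 29856.0 + 7464.0*I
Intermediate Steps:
a(v, m) = (m + v)**2
H(P, X) = sqrt(4 + 2*X) (H(P, X) = sqrt((-2 + 0)**2 + (X + X)) = sqrt((-2)**2 + 2*X) = sqrt(4 + 2*X))
(4*12 + H(2, -4)*(6 + 0/3))*(240 + 382) = (4*12 + sqrt(4 + 2*(-4))*(6 + 0/3))*(240 + 382) = (48 + sqrt(4 - 8)*(6 + 0*(1/3)))*622 = (48 + sqrt(-4)*(6 + 0))*622 = (48 + (2*I)*6)*622 = (48 + 12*I)*622 = 29856 + 7464*I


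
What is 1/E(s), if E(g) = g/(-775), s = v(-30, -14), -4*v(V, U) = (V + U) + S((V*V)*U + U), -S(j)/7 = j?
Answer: 1550/44127 ≈ 0.035126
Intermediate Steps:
S(j) = -7*j
v(V, U) = -V/4 + 3*U/2 + 7*U*V²/4 (v(V, U) = -((V + U) - 7*((V*V)*U + U))/4 = -((U + V) - 7*(V²*U + U))/4 = -((U + V) - 7*(U*V² + U))/4 = -((U + V) - 7*(U + U*V²))/4 = -((U + V) + (-7*U - 7*U*V²))/4 = -(V - 6*U - 7*U*V²)/4 = -V/4 + 3*U/2 + 7*U*V²/4)
s = -44127/2 (s = -¼*(-14) - ¼*(-30) + (7/4)*(-14)*(1 + (-30)²) = 7/2 + 15/2 + (7/4)*(-14)*(1 + 900) = 7/2 + 15/2 + (7/4)*(-14)*901 = 7/2 + 15/2 - 44149/2 = -44127/2 ≈ -22064.)
E(g) = -g/775 (E(g) = g*(-1/775) = -g/775)
1/E(s) = 1/(-1/775*(-44127/2)) = 1/(44127/1550) = 1550/44127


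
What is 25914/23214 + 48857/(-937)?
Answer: -184980830/3625253 ≈ -51.026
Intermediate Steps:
25914/23214 + 48857/(-937) = 25914*(1/23214) + 48857*(-1/937) = 4319/3869 - 48857/937 = -184980830/3625253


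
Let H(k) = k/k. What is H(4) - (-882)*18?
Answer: 15877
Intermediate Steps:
H(k) = 1
H(4) - (-882)*18 = 1 - (-882)*18 = 1 - 147*(-108) = 1 + 15876 = 15877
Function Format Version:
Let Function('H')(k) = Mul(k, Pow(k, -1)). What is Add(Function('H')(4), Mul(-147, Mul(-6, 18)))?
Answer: 15877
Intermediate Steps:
Function('H')(k) = 1
Add(Function('H')(4), Mul(-147, Mul(-6, 18))) = Add(1, Mul(-147, Mul(-6, 18))) = Add(1, Mul(-147, -108)) = Add(1, 15876) = 15877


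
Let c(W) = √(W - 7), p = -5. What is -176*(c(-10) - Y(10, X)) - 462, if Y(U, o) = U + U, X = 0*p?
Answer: 3058 - 176*I*√17 ≈ 3058.0 - 725.67*I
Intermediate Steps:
c(W) = √(-7 + W)
X = 0 (X = 0*(-5) = 0)
Y(U, o) = 2*U
-176*(c(-10) - Y(10, X)) - 462 = -176*(√(-7 - 10) - 2*10) - 462 = -176*(√(-17) - 1*20) - 462 = -176*(I*√17 - 20) - 462 = -176*(-20 + I*√17) - 462 = (3520 - 176*I*√17) - 462 = 3058 - 176*I*√17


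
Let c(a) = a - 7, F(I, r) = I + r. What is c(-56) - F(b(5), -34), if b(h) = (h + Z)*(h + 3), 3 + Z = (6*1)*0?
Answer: -45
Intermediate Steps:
Z = -3 (Z = -3 + (6*1)*0 = -3 + 6*0 = -3 + 0 = -3)
b(h) = (-3 + h)*(3 + h) (b(h) = (h - 3)*(h + 3) = (-3 + h)*(3 + h))
c(a) = -7 + a
c(-56) - F(b(5), -34) = (-7 - 56) - ((-9 + 5**2) - 34) = -63 - ((-9 + 25) - 34) = -63 - (16 - 34) = -63 - 1*(-18) = -63 + 18 = -45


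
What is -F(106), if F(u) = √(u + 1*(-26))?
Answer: -4*√5 ≈ -8.9443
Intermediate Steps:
F(u) = √(-26 + u) (F(u) = √(u - 26) = √(-26 + u))
-F(106) = -√(-26 + 106) = -√80 = -4*√5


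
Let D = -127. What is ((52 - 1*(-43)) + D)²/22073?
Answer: 1024/22073 ≈ 0.046391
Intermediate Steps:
((52 - 1*(-43)) + D)²/22073 = ((52 - 1*(-43)) - 127)²/22073 = ((52 + 43) - 127)²*(1/22073) = (95 - 127)²*(1/22073) = (-32)²*(1/22073) = 1024*(1/22073) = 1024/22073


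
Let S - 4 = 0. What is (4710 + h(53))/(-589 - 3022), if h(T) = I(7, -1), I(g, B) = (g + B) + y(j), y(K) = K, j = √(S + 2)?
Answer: -4716/3611 - √6/3611 ≈ -1.3067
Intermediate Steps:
S = 4 (S = 4 + 0 = 4)
j = √6 (j = √(4 + 2) = √6 ≈ 2.4495)
I(g, B) = B + g + √6 (I(g, B) = (g + B) + √6 = (B + g) + √6 = B + g + √6)
h(T) = 6 + √6 (h(T) = -1 + 7 + √6 = 6 + √6)
(4710 + h(53))/(-589 - 3022) = (4710 + (6 + √6))/(-589 - 3022) = (4716 + √6)/(-3611) = (4716 + √6)*(-1/3611) = -4716/3611 - √6/3611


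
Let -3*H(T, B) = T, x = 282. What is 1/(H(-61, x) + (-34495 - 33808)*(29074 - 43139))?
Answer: 3/2882045146 ≈ 1.0409e-9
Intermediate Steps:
H(T, B) = -T/3
1/(H(-61, x) + (-34495 - 33808)*(29074 - 43139)) = 1/(-⅓*(-61) + (-34495 - 33808)*(29074 - 43139)) = 1/(61/3 - 68303*(-14065)) = 1/(61/3 + 960681695) = 1/(2882045146/3) = 3/2882045146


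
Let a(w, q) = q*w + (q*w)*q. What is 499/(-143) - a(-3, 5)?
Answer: 12371/143 ≈ 86.510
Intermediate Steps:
a(w, q) = q*w + w*q**2
499/(-143) - a(-3, 5) = 499/(-143) - 5*(-3)*(1 + 5) = 499*(-1/143) - 5*(-3)*6 = -499/143 - 1*(-90) = -499/143 + 90 = 12371/143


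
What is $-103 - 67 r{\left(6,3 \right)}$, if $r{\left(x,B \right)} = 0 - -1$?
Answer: $-170$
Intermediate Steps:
$r{\left(x,B \right)} = 1$ ($r{\left(x,B \right)} = 0 + 1 = 1$)
$-103 - 67 r{\left(6,3 \right)} = -103 - 67 = -170$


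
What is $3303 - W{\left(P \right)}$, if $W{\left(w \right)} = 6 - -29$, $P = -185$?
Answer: $3268$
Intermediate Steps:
$W{\left(w \right)} = 35$ ($W{\left(w \right)} = 6 + 29 = 35$)
$3303 - W{\left(P \right)} = 3303 - 35 = 3268$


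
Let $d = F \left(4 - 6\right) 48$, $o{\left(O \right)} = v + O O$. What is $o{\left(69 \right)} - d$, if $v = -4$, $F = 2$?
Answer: $4949$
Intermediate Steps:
$o{\left(O \right)} = -4 + O^{2}$ ($o{\left(O \right)} = -4 + O O = -4 + O^{2}$)
$d = -192$ ($d = 2 \left(4 - 6\right) 48 = 2 \left(-2\right) 48 = \left(-4\right) 48 = -192$)
$o{\left(69 \right)} - d = \left(-4 + 69^{2}\right) - -192 = \left(-4 + 4761\right) + 192 = 4757 + 192 = 4949$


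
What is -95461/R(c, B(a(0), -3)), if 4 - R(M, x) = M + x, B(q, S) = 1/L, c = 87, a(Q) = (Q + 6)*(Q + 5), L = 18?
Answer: 1718298/1495 ≈ 1149.4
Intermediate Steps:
a(Q) = (5 + Q)*(6 + Q) (a(Q) = (6 + Q)*(5 + Q) = (5 + Q)*(6 + Q))
B(q, S) = 1/18
R(M, x) = 4 - M - x (R(M, x) = 4 - (M + x) = 4 + (-M - x) = 4 - M - x)
-95461/R(c, B(a(0), -3)) = -95461/(4 - 1*87 - 1*1/18) = -95461/(4 - 87 - 1/18) = -95461/(-1495/18) = -95461*(-18/1495) = 1718298/1495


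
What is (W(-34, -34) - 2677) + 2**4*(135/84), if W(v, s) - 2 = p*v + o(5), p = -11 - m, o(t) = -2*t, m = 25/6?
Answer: -45016/21 ≈ -2143.6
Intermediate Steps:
m = 25/6 (m = 25*(1/6) = 25/6 ≈ 4.1667)
p = -91/6 (p = -11 - 1*25/6 = -11 - 25/6 = -91/6 ≈ -15.167)
W(v, s) = -8 - 91*v/6 (W(v, s) = 2 + (-91*v/6 - 2*5) = 2 + (-91*v/6 - 10) = 2 + (-10 - 91*v/6) = -8 - 91*v/6)
(W(-34, -34) - 2677) + 2**4*(135/84) = ((-8 - 91/6*(-34)) - 2677) + 2**4*(135/84) = ((-8 + 1547/3) - 2677) + 16*(135*(1/84)) = (1523/3 - 2677) + 16*(45/28) = -6508/3 + 180/7 = -45016/21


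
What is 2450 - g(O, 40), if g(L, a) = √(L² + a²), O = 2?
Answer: 2450 - 2*√401 ≈ 2409.9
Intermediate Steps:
2450 - g(O, 40) = 2450 - √(2² + 40²) = 2450 - √(4 + 1600) = 2450 - √1604 = 2450 - 2*√401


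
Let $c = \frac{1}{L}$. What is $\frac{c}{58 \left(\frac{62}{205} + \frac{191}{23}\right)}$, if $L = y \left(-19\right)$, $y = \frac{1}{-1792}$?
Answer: $\frac{4224640}{22360131} \approx 0.18894$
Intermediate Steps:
$y = - \frac{1}{1792} \approx -0.00055804$
$L = \frac{19}{1792}$ ($L = \left(- \frac{1}{1792}\right) \left(-19\right) = \frac{19}{1792} \approx 0.010603$)
$c = \frac{1792}{19}$ ($c = \frac{1}{\frac{19}{1792}} = \frac{1792}{19} \approx 94.316$)
$\frac{c}{58 \left(\frac{62}{205} + \frac{191}{23}\right)} = \frac{1792}{19 \cdot 58 \left(\frac{62}{205} + \frac{191}{23}\right)} = \frac{1792}{19 \cdot 58 \cdot \frac{40581}{4715}} = \frac{1792}{19 \cdot \frac{2353698}{4715}} = \frac{1792}{19} \cdot \frac{4715}{2353698} = \frac{4224640}{22360131}$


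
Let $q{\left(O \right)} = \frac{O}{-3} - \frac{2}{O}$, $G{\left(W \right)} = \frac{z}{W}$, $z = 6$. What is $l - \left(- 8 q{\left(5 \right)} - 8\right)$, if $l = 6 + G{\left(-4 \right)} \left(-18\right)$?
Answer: $\frac{367}{15} \approx 24.467$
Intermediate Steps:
$G{\left(W \right)} = \frac{6}{W}$
$l = 33$ ($l = 6 + \frac{6}{-4} \left(-18\right) = 6 + 6 \left(- \frac{1}{4}\right) \left(-18\right) = 6 - -27 = 6 + 27 = 33$)
$q{\left(O \right)} = - \frac{2}{O} - \frac{O}{3}$ ($q{\left(O \right)} = O \left(- \frac{1}{3}\right) - \frac{2}{O} = - \frac{O}{3} - \frac{2}{O} = - \frac{2}{O} - \frac{O}{3}$)
$l - \left(- 8 q{\left(5 \right)} - 8\right) = 33 - \left(- 8 \left(- \frac{2}{5} - \frac{5}{3}\right) - 8\right) = 33 - \left(\left(-8\right) \left(- \frac{31}{15}\right) - 8\right) = 33 - \left(\frac{248}{15} - 8\right) = 33 - \frac{128}{15} = \frac{367}{15}$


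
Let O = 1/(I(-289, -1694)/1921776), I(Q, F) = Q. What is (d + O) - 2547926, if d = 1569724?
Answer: -284622154/289 ≈ -9.8485e+5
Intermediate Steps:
O = -1921776/289 (O = 1/(-289/1921776) = -1921776/289 ≈ -6649.7)
(d + O) - 2547926 = (1569724 - 1921776/289) - 2547926 = 451728460/289 - 2547926 = -284622154/289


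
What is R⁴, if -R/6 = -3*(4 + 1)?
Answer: 65610000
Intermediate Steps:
R = 90 (R = -(-18)*(4 + 1) = -(-18)*5 = -6*(-15) = 90)
R⁴ = 90⁴ = 65610000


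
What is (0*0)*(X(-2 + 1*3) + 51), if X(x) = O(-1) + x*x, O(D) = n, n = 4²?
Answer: 0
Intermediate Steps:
n = 16
O(D) = 16
X(x) = 16 + x² (X(x) = 16 + x*x = 16 + x²)
(0*0)*(X(-2 + 1*3) + 51) = (0*0)*((16 + (-2 + 1*3)²) + 51) = 0*((16 + (-2 + 3)²) + 51) = 0*((16 + 1²) + 51) = 0*((16 + 1) + 51) = 0*(17 + 51) = 0*68 = 0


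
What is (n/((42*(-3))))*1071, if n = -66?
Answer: 561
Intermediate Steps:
(n/((42*(-3))))*1071 = -66/(42*(-3))*1071 = -66/(-126)*1071 = -66*(-1/126)*1071 = (11/21)*1071 = 561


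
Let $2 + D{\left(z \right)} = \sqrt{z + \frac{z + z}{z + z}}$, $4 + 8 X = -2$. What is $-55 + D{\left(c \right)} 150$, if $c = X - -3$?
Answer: $-355 + 75 \sqrt{13} \approx -84.584$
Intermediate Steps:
$X = - \frac{3}{4}$ ($X = - \frac{1}{2} + \frac{1}{8} \left(-2\right) = - \frac{1}{2} - \frac{1}{4} = - \frac{3}{4} \approx -0.75$)
$c = \frac{9}{4}$ ($c = - \frac{3}{4} - -3 = - \frac{3}{4} + 3 = \frac{9}{4} \approx 2.25$)
$D{\left(z \right)} = -2 + \sqrt{1 + z}$ ($D{\left(z \right)} = -2 + \sqrt{z + \frac{z + z}{z + z}} = -2 + \sqrt{z + \frac{2 z}{2 z}} = -2 + \sqrt{z + 2 z \frac{1}{2 z}} = -2 + \sqrt{z + 1} = -2 + \sqrt{1 + z}$)
$-55 + D{\left(c \right)} 150 = -55 + \left(-2 + \sqrt{1 + \frac{9}{4}}\right) 150 = -55 + \left(-2 + \sqrt{\frac{13}{4}}\right) 150 = -55 + \left(-2 + \frac{\sqrt{13}}{2}\right) 150 = -55 - \left(300 - 75 \sqrt{13}\right) = -355 + 75 \sqrt{13}$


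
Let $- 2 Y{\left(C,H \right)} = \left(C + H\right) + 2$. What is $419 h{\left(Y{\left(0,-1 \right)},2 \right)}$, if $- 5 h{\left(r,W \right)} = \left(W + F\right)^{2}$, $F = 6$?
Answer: $- \frac{26816}{5} \approx -5363.2$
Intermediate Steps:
$Y{\left(C,H \right)} = -1 - \frac{C}{2} - \frac{H}{2}$ ($Y{\left(C,H \right)} = - \frac{\left(C + H\right) + 2}{2} = - \frac{2 + C + H}{2} = -1 - \frac{C}{2} - \frac{H}{2}$)
$h{\left(r,W \right)} = - \frac{\left(6 + W\right)^{2}}{5}$ ($h{\left(r,W \right)} = - \frac{\left(W + 6\right)^{2}}{5} = - \frac{\left(6 + W\right)^{2}}{5}$)
$419 h{\left(Y{\left(0,-1 \right)},2 \right)} = 419 \left(- \frac{\left(6 + 2\right)^{2}}{5}\right) = 419 \left(- \frac{8^{2}}{5}\right) = 419 \left(\left(- \frac{1}{5}\right) 64\right) = 419 \left(- \frac{64}{5}\right) = - \frac{26816}{5}$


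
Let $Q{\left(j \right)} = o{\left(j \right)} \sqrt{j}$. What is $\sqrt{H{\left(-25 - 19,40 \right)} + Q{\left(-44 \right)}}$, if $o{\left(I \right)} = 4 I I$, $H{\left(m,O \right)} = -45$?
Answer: $\sqrt{-45 + 15488 i \sqrt{11}} \approx 160.19 + 160.33 i$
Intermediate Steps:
$o{\left(I \right)} = 4 I^{2}$
$Q{\left(j \right)} = 4 j^{\frac{5}{2}}$ ($Q{\left(j \right)} = 4 j^{2} \sqrt{j} = 4 j^{\frac{5}{2}}$)
$\sqrt{H{\left(-25 - 19,40 \right)} + Q{\left(-44 \right)}} = \sqrt{-45 + 4 \left(-44\right)^{\frac{5}{2}}} = \sqrt{-45 + 4 \cdot 3872 i \sqrt{11}} = \sqrt{-45 + 15488 i \sqrt{11}}$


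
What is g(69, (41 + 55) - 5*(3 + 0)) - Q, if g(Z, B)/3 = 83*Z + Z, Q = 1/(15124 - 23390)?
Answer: 143729209/8266 ≈ 17388.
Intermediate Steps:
Q = -1/8266 (Q = 1/(-8266) = -1/8266 ≈ -0.00012098)
g(Z, B) = 252*Z (g(Z, B) = 3*(83*Z + Z) = 3*(84*Z) = 252*Z)
g(69, (41 + 55) - 5*(3 + 0)) - Q = 252*69 - 1*(-1/8266) = 17388 + 1/8266 = 143729209/8266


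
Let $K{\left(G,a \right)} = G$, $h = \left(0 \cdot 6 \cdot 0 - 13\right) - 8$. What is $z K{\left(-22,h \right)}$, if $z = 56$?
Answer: $-1232$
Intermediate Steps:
$h = -21$ ($h = \left(0 \cdot 0 - 13\right) - 8 = \left(0 - 13\right) - 8 = -13 - 8 = -21$)
$z K{\left(-22,h \right)} = 56 \left(-22\right) = -1232$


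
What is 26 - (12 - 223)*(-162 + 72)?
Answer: -18964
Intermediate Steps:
26 - (12 - 223)*(-162 + 72) = 26 - (-211)*(-90) = 26 - 1*18990 = 26 - 18990 = -18964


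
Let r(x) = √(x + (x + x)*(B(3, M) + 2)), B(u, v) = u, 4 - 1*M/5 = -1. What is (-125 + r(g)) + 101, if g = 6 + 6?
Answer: -24 + 2*√33 ≈ -12.511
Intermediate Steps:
M = 25 (M = 20 - 5*(-1) = 20 + 5 = 25)
g = 12
r(x) = √11*√x (r(x) = √(x + (x + x)*(3 + 2)) = √(x + (2*x)*5) = √(x + 10*x) = √(11*x) = √11*√x)
(-125 + r(g)) + 101 = (-125 + √11*√12) + 101 = (-125 + √11*(2*√3)) + 101 = (-125 + 2*√33) + 101 = -24 + 2*√33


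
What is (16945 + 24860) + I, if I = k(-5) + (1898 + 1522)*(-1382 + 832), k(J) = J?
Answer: -1839200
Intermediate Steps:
I = -1881005 (I = -5 + (1898 + 1522)*(-1382 + 832) = -5 + 3420*(-550) = -5 - 1881000 = -1881005)
(16945 + 24860) + I = (16945 + 24860) - 1881005 = 41805 - 1881005 = -1839200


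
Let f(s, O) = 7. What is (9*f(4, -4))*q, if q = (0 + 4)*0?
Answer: 0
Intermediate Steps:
q = 0 (q = 4*0 = 0)
(9*f(4, -4))*q = (9*7)*0 = 63*0 = 0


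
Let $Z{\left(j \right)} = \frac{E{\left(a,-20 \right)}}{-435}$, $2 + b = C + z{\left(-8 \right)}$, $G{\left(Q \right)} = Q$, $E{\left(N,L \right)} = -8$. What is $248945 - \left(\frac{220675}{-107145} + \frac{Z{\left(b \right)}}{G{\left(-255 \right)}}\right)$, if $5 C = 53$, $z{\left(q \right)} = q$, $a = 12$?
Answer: $\frac{7305556847172}{29345825} \approx 2.4895 \cdot 10^{5}$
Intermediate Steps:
$C = \frac{53}{5}$ ($C = \frac{1}{5} \cdot 53 = \frac{53}{5} \approx 10.6$)
$b = \frac{3}{5}$ ($b = -2 + \left(\frac{53}{5} - 8\right) = -2 + \frac{13}{5} = \frac{3}{5} \approx 0.6$)
$Z{\left(j \right)} = \frac{8}{435}$ ($Z{\left(j \right)} = - \frac{8}{-435} = \left(-8\right) \left(- \frac{1}{435}\right) = \frac{8}{435}$)
$248945 - \left(\frac{220675}{-107145} + \frac{Z{\left(b \right)}}{G{\left(-255 \right)}}\right) = 248945 - \left(\frac{220675}{-107145} + \frac{8}{435 \left(-255\right)}\right) = 248945 - \left(220675 \left(- \frac{1}{107145}\right) + \frac{8}{435} \left(- \frac{1}{255}\right)\right) = 248945 - \left(- \frac{44135}{21429} - \frac{8}{110925}\right) = 248945 - - \frac{60442547}{29345825} = 248945 + \frac{60442547}{29345825} = \frac{7305556847172}{29345825}$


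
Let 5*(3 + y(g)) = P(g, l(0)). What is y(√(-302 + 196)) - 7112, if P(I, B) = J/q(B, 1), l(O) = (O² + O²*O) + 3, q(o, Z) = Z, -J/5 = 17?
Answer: -7132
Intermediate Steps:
J = -85 (J = -5*17 = -85)
l(O) = 3 + O² + O³ (l(O) = (O² + O³) + 3 = 3 + O² + O³)
P(I, B) = -85 (P(I, B) = -85/1 = -85*1 = -85)
y(g) = -20 (y(g) = -3 + (⅕)*(-85) = -3 - 17 = -20)
y(√(-302 + 196)) - 7112 = -20 - 7112 = -7132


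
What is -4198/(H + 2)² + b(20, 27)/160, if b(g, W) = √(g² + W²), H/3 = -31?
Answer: -4198/8281 + √1129/160 ≈ -0.29694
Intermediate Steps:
H = -93 (H = 3*(-31) = -93)
b(g, W) = √(W² + g²)
-4198/(H + 2)² + b(20, 27)/160 = -4198/(-93 + 2)² + √(27² + 20²)/160 = -4198/((-91)²) + √(729 + 400)*(1/160) = -4198/8281 + √1129*(1/160) = -4198*1/8281 + √1129/160 = -4198/8281 + √1129/160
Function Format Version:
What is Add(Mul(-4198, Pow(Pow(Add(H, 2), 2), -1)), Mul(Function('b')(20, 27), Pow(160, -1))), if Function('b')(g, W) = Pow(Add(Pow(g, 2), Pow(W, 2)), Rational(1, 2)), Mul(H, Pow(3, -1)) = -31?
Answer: Add(Rational(-4198, 8281), Mul(Rational(1, 160), Pow(1129, Rational(1, 2)))) ≈ -0.29694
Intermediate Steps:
H = -93 (H = Mul(3, -31) = -93)
Function('b')(g, W) = Pow(Add(Pow(W, 2), Pow(g, 2)), Rational(1, 2))
Add(Mul(-4198, Pow(Pow(Add(H, 2), 2), -1)), Mul(Function('b')(20, 27), Pow(160, -1))) = Add(Mul(-4198, Pow(Pow(Add(-93, 2), 2), -1)), Mul(Pow(Add(Pow(27, 2), Pow(20, 2)), Rational(1, 2)), Pow(160, -1))) = Add(Mul(-4198, Pow(Pow(-91, 2), -1)), Mul(Pow(Add(729, 400), Rational(1, 2)), Rational(1, 160))) = Add(Mul(-4198, Pow(8281, -1)), Mul(Pow(1129, Rational(1, 2)), Rational(1, 160))) = Add(Mul(-4198, Rational(1, 8281)), Mul(Rational(1, 160), Pow(1129, Rational(1, 2)))) = Add(Rational(-4198, 8281), Mul(Rational(1, 160), Pow(1129, Rational(1, 2))))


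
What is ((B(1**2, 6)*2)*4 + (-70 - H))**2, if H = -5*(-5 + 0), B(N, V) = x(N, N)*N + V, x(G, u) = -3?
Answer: 5041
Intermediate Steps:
B(N, V) = V - 3*N (B(N, V) = -3*N + V = V - 3*N)
H = 25 (H = -5*(-5) = 25)
((B(1**2, 6)*2)*4 + (-70 - H))**2 = (((6 - 3*1**2)*2)*4 + (-70 - 1*25))**2 = (((6 - 3*1)*2)*4 + (-70 - 25))**2 = (((6 - 3)*2)*4 - 95)**2 = ((3*2)*4 - 95)**2 = (6*4 - 95)**2 = (24 - 95)**2 = (-71)**2 = 5041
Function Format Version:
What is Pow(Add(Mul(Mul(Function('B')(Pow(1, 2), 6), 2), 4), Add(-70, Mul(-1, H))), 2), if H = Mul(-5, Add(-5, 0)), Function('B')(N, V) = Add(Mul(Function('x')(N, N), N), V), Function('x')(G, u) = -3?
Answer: 5041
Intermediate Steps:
Function('B')(N, V) = Add(V, Mul(-3, N)) (Function('B')(N, V) = Add(Mul(-3, N), V) = Add(V, Mul(-3, N)))
H = 25 (H = Mul(-5, -5) = 25)
Pow(Add(Mul(Mul(Function('B')(Pow(1, 2), 6), 2), 4), Add(-70, Mul(-1, H))), 2) = Pow(Add(Mul(Mul(Add(6, Mul(-3, Pow(1, 2))), 2), 4), Add(-70, Mul(-1, 25))), 2) = Pow(Add(Mul(Mul(Add(6, Mul(-3, 1)), 2), 4), Add(-70, -25)), 2) = Pow(Add(Mul(Mul(Add(6, -3), 2), 4), -95), 2) = Pow(Add(Mul(Mul(3, 2), 4), -95), 2) = Pow(Add(Mul(6, 4), -95), 2) = Pow(Add(24, -95), 2) = Pow(-71, 2) = 5041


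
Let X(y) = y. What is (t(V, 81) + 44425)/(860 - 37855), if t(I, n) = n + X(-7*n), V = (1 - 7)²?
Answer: -6277/5285 ≈ -1.1877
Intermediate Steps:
V = 36 (V = (-6)² = 36)
t(I, n) = -6*n (t(I, n) = n - 7*n = -6*n)
(t(V, 81) + 44425)/(860 - 37855) = (-6*81 + 44425)/(860 - 37855) = (-486 + 44425)/(-36995) = 43939*(-1/36995) = -6277/5285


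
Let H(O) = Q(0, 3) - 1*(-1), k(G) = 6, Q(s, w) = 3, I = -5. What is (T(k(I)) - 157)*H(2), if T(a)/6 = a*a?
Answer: 236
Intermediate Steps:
T(a) = 6*a² (T(a) = 6*(a*a) = 6*a²)
H(O) = 4 (H(O) = 3 - 1*(-1) = 3 + 1 = 4)
(T(k(I)) - 157)*H(2) = (6*6² - 157)*4 = (6*36 - 157)*4 = (216 - 157)*4 = 59*4 = 236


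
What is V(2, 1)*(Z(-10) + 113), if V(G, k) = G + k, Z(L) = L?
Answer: 309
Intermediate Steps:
V(2, 1)*(Z(-10) + 113) = (2 + 1)*(-10 + 113) = 3*103 = 309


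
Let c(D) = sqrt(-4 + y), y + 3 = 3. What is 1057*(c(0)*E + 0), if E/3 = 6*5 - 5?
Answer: 158550*I ≈ 1.5855e+5*I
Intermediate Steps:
y = 0 (y = -3 + 3 = 0)
E = 75 (E = 3*(6*5 - 5) = 3*(30 - 5) = 3*25 = 75)
c(D) = 2*I (c(D) = sqrt(-4 + 0) = sqrt(-4) = 2*I)
1057*(c(0)*E + 0) = 1057*((2*I)*75 + 0) = 1057*(150*I + 0) = 1057*(150*I) = 158550*I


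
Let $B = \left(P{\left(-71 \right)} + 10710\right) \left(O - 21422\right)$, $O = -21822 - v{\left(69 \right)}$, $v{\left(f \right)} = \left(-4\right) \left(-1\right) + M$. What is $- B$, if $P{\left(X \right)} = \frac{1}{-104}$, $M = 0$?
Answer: $\frac{6021413634}{13} \approx 4.6319 \cdot 10^{8}$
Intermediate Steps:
$P{\left(X \right)} = - \frac{1}{104}$
$v{\left(f \right)} = 4$ ($v{\left(f \right)} = \left(-4\right) \left(-1\right) + 0 = 4 + 0 = 4$)
$O = -21826$ ($O = -21822 - 4 = -21826$)
$B = - \frac{6021413634}{13}$ ($B = \left(- \frac{1}{104} + 10710\right) \left(-21826 - 21422\right) = \frac{1113839}{104} \left(-43248\right) = - \frac{6021413634}{13} \approx -4.6319 \cdot 10^{8}$)
$- B = \left(-1\right) \left(- \frac{6021413634}{13}\right) = \frac{6021413634}{13}$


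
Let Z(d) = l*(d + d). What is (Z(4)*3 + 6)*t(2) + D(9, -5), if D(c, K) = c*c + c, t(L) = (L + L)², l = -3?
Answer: -966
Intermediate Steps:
t(L) = 4*L² (t(L) = (2*L)² = 4*L²)
D(c, K) = c + c² (D(c, K) = c² + c = c + c²)
Z(d) = -6*d (Z(d) = -3*(d + d) = -6*d)
(Z(4)*3 + 6)*t(2) + D(9, -5) = (-6*4*3 + 6)*(4*2²) + 9*(1 + 9) = (-24*3 + 6)*(4*4) + 9*10 = (-72 + 6)*16 + 90 = -66*16 + 90 = -1056 + 90 = -966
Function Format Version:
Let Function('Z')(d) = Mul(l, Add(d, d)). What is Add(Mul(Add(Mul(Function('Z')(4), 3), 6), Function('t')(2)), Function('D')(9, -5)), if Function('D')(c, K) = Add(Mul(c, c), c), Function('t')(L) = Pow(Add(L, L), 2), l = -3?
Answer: -966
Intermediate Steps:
Function('t')(L) = Mul(4, Pow(L, 2)) (Function('t')(L) = Pow(Mul(2, L), 2) = Mul(4, Pow(L, 2)))
Function('D')(c, K) = Add(c, Pow(c, 2)) (Function('D')(c, K) = Add(Pow(c, 2), c) = Add(c, Pow(c, 2)))
Function('Z')(d) = Mul(-6, d) (Function('Z')(d) = Mul(-3, Add(d, d)) = Mul(-3, Mul(2, d)) = Mul(-6, d))
Add(Mul(Add(Mul(Function('Z')(4), 3), 6), Function('t')(2)), Function('D')(9, -5)) = Add(Mul(Add(Mul(Mul(-6, 4), 3), 6), Mul(4, Pow(2, 2))), Mul(9, Add(1, 9))) = Add(Mul(Add(Mul(-24, 3), 6), Mul(4, 4)), Mul(9, 10)) = Add(Mul(Add(-72, 6), 16), 90) = Add(Mul(-66, 16), 90) = Add(-1056, 90) = -966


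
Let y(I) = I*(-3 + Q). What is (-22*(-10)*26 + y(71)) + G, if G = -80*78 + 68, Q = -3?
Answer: -878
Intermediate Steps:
y(I) = -6*I (y(I) = I*(-3 - 3) = I*(-6) = -6*I)
G = -6172 (G = -6240 + 68 = -6172)
(-22*(-10)*26 + y(71)) + G = (-22*(-10)*26 - 6*71) - 6172 = (220*26 - 426) - 6172 = (5720 - 426) - 6172 = 5294 - 6172 = -878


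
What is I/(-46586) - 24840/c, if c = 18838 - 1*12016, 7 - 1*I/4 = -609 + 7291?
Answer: -27084690/8828047 ≈ -3.0680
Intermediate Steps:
I = -26700 (I = 28 - 4*(-609 + 7291) = 28 - 4*6682 = 28 - 26728 = -26700)
c = 6822 (c = 18838 - 12016 = 6822)
I/(-46586) - 24840/c = -26700/(-46586) - 24840/6822 = -26700*(-1/46586) - 24840*1/6822 = 13350/23293 - 1380/379 = -27084690/8828047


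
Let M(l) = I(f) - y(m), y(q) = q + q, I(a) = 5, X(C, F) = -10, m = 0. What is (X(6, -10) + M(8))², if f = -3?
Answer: 25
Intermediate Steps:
y(q) = 2*q
M(l) = 5 (M(l) = 5 - 2*0 = 5 - 1*0 = 5 + 0 = 5)
(X(6, -10) + M(8))² = (-10 + 5)² = (-5)² = 25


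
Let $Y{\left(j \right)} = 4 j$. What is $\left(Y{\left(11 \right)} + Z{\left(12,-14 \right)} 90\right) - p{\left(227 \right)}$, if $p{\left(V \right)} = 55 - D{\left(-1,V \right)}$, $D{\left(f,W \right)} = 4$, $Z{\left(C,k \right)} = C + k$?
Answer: $-187$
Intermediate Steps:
$p{\left(V \right)} = 51$ ($p{\left(V \right)} = 55 - 4 = 51$)
$\left(Y{\left(11 \right)} + Z{\left(12,-14 \right)} 90\right) - p{\left(227 \right)} = \left(4 \cdot 11 + \left(12 - 14\right) 90\right) - 51 = \left(44 - 180\right) - 51 = -136 - 51 = -187$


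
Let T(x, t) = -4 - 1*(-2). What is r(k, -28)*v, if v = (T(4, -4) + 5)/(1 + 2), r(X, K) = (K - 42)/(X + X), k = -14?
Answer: 5/2 ≈ 2.5000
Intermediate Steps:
T(x, t) = -2 (T(x, t) = -4 + 2 = -2)
r(X, K) = (-42 + K)/(2*X) (r(X, K) = (-42 + K)/((2*X)) = (-42 + K)*(1/(2*X)) = (-42 + K)/(2*X))
v = 1 (v = (-2 + 5)/(1 + 2) = 3/3 = 3*(⅓) = 1)
r(k, -28)*v = ((½)*(-42 - 28)/(-14))*1 = ((½)*(-1/14)*(-70))*1 = (5/2)*1 = 5/2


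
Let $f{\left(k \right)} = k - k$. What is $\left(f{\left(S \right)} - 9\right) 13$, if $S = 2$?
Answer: $-117$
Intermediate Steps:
$f{\left(k \right)} = 0$
$\left(f{\left(S \right)} - 9\right) 13 = \left(0 - 9\right) 13 = \left(-9\right) 13 = -117$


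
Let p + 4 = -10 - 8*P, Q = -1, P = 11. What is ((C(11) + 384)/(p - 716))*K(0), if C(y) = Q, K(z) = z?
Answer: 0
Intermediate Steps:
C(y) = -1
p = -102 (p = -4 + (-10 - 8*11) = -4 + (-10 - 88) = -4 - 98 = -102)
((C(11) + 384)/(p - 716))*K(0) = ((-1 + 384)/(-102 - 716))*0 = (383/(-818))*0 = (383*(-1/818))*0 = -383/818*0 = 0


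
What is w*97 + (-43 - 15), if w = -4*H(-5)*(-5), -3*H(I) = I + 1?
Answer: 7586/3 ≈ 2528.7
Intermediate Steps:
H(I) = -1/3 - I/3 (H(I) = -(I + 1)/3 = -(1 + I)/3 = -1/3 - I/3)
w = 80/3 (w = -4*(-1/3 - 1/3*(-5))*(-5) = -4*(-1/3 + 5/3)*(-5) = -4*4/3*(-5) = -16/3*(-5) = 80/3 ≈ 26.667)
w*97 + (-43 - 15) = (80/3)*97 + (-43 - 15) = 7760/3 - 58 = 7586/3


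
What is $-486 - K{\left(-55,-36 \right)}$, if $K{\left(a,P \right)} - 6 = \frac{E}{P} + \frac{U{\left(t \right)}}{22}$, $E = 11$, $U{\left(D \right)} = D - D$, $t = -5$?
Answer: $- \frac{17701}{36} \approx -491.69$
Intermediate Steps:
$U{\left(D \right)} = 0$
$K{\left(a,P \right)} = 6 + \frac{11}{P}$ ($K{\left(a,P \right)} = 6 + \left(\frac{11}{P} + \frac{0}{22}\right) = 6 + \left(\frac{11}{P} + 0 \cdot \frac{1}{22}\right) = 6 + \left(\frac{11}{P} + 0\right) = 6 + \frac{11}{P}$)
$-486 - K{\left(-55,-36 \right)} = -486 - \left(6 + \frac{11}{-36}\right) = -486 - \left(6 + 11 \left(- \frac{1}{36}\right)\right) = -486 - \left(6 - \frac{11}{36}\right) = -486 - \frac{205}{36} = - \frac{17701}{36}$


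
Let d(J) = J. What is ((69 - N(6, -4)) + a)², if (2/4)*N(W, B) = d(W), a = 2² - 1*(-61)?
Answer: 14884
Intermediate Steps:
a = 65 (a = 4 + 61 = 65)
N(W, B) = 2*W
((69 - N(6, -4)) + a)² = ((69 - 2*6) + 65)² = ((69 - 1*12) + 65)² = ((69 - 12) + 65)² = (57 + 65)² = 122² = 14884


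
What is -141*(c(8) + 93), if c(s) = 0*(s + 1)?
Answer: -13113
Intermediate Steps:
c(s) = 0 (c(s) = 0*(1 + s) = 0)
-141*(c(8) + 93) = -141*(0 + 93) = -141*93 = -13113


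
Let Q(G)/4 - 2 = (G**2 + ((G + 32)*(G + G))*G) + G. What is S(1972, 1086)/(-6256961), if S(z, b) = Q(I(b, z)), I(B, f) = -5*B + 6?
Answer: 1268933800120/6256961 ≈ 2.0280e+5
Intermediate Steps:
I(B, f) = 6 - 5*B
Q(G) = 8 + 4*G + 4*G**2 + 8*G**2*(32 + G) (Q(G) = 8 + 4*((G**2 + ((G + 32)*(G + G))*G) + G) = 8 + 4*((G**2 + ((32 + G)*(2*G))*G) + G) = 8 + 4*((G**2 + (2*G*(32 + G))*G) + G) = 8 + 4*((G**2 + 2*G**2*(32 + G)) + G) = 8 + 4*(G + G**2 + 2*G**2*(32 + G)) = 8 + (4*G + 4*G**2 + 8*G**2*(32 + G)) = 8 + 4*G + 4*G**2 + 8*G**2*(32 + G))
S(z, b) = 32 - 20*b + 8*(6 - 5*b)**3 + 260*(6 - 5*b)**2 (S(z, b) = 8 + 4*(6 - 5*b) + 8*(6 - 5*b)**3 + 260*(6 - 5*b)**2 = 8 + (24 - 20*b) + 8*(6 - 5*b)**3 + 260*(6 - 5*b)**2 = 32 - 20*b + 8*(6 - 5*b)**3 + 260*(6 - 5*b)**2)
S(1972, 1086)/(-6256961) = (11120 - 19940*1086 - 1000*1086**3 + 10100*1086**2)/(-6256961) = (11120 - 21654840 - 1000*1280824056 + 10100*1179396)*(-1/6256961) = (11120 - 21654840 - 1280824056000 + 11911899600)*(-1/6256961) = -1268933800120*(-1/6256961) = 1268933800120/6256961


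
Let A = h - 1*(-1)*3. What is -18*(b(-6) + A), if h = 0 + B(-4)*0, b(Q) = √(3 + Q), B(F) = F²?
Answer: -54 - 18*I*√3 ≈ -54.0 - 31.177*I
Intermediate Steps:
h = 0 (h = 0 + (-4)²*0 = 0 + 16*0 = 0 + 0 = 0)
A = 3 (A = 0 - 1*(-1)*3 = 0 + 1*3 = 0 + 3 = 3)
-18*(b(-6) + A) = -18*(√(3 - 6) + 3) = -18*(√(-3) + 3) = -18*(I*√3 + 3) = -18*(3 + I*√3) = -54 - 18*I*√3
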